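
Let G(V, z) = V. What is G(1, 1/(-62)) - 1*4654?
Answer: -4653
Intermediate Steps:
G(1, 1/(-62)) - 1*4654 = 1 - 1*4654 = 1 - 4654 = -4653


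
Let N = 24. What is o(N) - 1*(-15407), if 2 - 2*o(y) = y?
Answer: 15396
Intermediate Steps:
o(y) = 1 - y/2
o(N) - 1*(-15407) = (1 - ½*24) - 1*(-15407) = (1 - 12) + 15407 = -11 + 15407 = 15396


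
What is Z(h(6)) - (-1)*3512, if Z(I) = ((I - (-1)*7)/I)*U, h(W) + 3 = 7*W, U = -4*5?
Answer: 136048/39 ≈ 3488.4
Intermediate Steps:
U = -20
h(W) = -3 + 7*W
Z(I) = -20*(7 + I)/I (Z(I) = ((I - (-1)*7)/I)*(-20) = ((I - 1*(-7))/I)*(-20) = ((I + 7)/I)*(-20) = ((7 + I)/I)*(-20) = -20*(7 + I)/I)
Z(h(6)) - (-1)*3512 = (-20 - 140/(-3 + 7*6)) - (-1)*3512 = (-20 - 140/(-3 + 42)) - 1*(-3512) = (-20 - 140/39) + 3512 = -920/39 + 3512 = 136048/39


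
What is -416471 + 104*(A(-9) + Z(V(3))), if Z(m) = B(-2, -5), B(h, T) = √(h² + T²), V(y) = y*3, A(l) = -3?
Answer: -416783 + 104*√29 ≈ -4.1622e+5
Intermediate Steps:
V(y) = 3*y
B(h, T) = √(T² + h²)
Z(m) = √29 (Z(m) = √((-5)² + (-2)²) = √(25 + 4) = √29)
-416471 + 104*(A(-9) + Z(V(3))) = -416471 + 104*(-3 + √29) = -416471 + (-312 + 104*√29) = -416783 + 104*√29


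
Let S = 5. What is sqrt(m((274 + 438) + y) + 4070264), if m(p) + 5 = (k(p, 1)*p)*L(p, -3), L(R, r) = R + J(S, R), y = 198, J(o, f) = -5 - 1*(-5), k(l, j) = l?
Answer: sqrt(757641259) ≈ 27525.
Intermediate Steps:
J(o, f) = 0 (J(o, f) = -5 + 5 = 0)
L(R, r) = R (L(R, r) = R + 0 = R)
m(p) = -5 + p**3 (m(p) = -5 + (p*p)*p = -5 + p**2*p = -5 + p**3)
sqrt(m((274 + 438) + y) + 4070264) = sqrt((-5 + ((274 + 438) + 198)**3) + 4070264) = sqrt((-5 + (712 + 198)**3) + 4070264) = sqrt((-5 + 910**3) + 4070264) = sqrt((-5 + 753571000) + 4070264) = sqrt(753570995 + 4070264) = sqrt(757641259)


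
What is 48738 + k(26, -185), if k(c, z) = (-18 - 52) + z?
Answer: 48483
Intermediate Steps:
k(c, z) = -70 + z
48738 + k(26, -185) = 48738 + (-70 - 185) = 48738 - 255 = 48483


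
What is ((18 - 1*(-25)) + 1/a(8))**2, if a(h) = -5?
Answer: 45796/25 ≈ 1831.8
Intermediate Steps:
((18 - 1*(-25)) + 1/a(8))**2 = ((18 - 1*(-25)) + 1/(-5))**2 = ((18 + 25) - 1/5)**2 = (43 - 1/5)**2 = (214/5)**2 = 45796/25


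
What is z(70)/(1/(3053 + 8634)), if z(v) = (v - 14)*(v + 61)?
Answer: 85735832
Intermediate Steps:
z(v) = (-14 + v)*(61 + v)
z(70)/(1/(3053 + 8634)) = (-854 + 70² + 47*70)/(1/(3053 + 8634)) = (-854 + 4900 + 3290)/(1/11687) = 7336/(1/11687) = 7336*11687 = 85735832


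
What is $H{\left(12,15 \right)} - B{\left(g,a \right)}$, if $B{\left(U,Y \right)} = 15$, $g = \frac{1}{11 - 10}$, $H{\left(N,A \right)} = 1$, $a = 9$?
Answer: $-14$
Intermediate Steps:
$g = 1$ ($g = 1^{-1} = 1$)
$H{\left(12,15 \right)} - B{\left(g,a \right)} = 1 - 15 = -14$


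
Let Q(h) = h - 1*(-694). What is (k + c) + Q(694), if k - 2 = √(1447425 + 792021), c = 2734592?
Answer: 2735982 + √2239446 ≈ 2.7375e+6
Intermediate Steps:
k = 2 + √2239446 (k = 2 + √(1447425 + 792021) = 2 + √2239446 ≈ 1498.5)
Q(h) = 694 + h (Q(h) = h + 694 = 694 + h)
(k + c) + Q(694) = ((2 + √2239446) + 2734592) + (694 + 694) = (2734594 + √2239446) + 1388 = 2735982 + √2239446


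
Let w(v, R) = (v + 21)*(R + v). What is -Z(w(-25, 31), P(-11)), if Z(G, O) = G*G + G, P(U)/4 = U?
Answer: -552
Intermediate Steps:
P(U) = 4*U
w(v, R) = (21 + v)*(R + v)
Z(G, O) = G + G² (Z(G, O) = G² + G = G + G²)
-Z(w(-25, 31), P(-11)) = -((-25)² + 21*31 + 21*(-25) + 31*(-25))*(1 + ((-25)² + 21*31 + 21*(-25) + 31*(-25))) = -(625 + 651 - 525 - 775)*(1 + (625 + 651 - 525 - 775)) = -(-24)*(1 - 24) = -(-24)*(-23) = -1*552 = -552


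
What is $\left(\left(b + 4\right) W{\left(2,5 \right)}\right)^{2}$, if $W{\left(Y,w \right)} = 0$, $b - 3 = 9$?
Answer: $0$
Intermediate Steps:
$b = 12$ ($b = 3 + 9 = 12$)
$\left(\left(b + 4\right) W{\left(2,5 \right)}\right)^{2} = \left(\left(12 + 4\right) 0\right)^{2} = \left(16 \cdot 0\right)^{2} = 0^{2} = 0$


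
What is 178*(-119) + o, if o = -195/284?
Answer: -6015883/284 ≈ -21183.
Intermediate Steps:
o = -195/284 (o = -195*1/284 = -195/284 ≈ -0.68662)
178*(-119) + o = 178*(-119) - 195/284 = -21182 - 195/284 = -6015883/284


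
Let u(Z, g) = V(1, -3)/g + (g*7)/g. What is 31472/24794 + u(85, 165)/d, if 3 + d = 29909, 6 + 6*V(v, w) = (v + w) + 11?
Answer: 2017232711/1588905780 ≈ 1.2696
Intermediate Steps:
V(v, w) = ⅚ + v/6 + w/6 (V(v, w) = -1 + ((v + w) + 11)/6 = -1 + (11 + v + w)/6 = -1 + (11/6 + v/6 + w/6) = ⅚ + v/6 + w/6)
d = 29906 (d = -3 + 29909 = 29906)
u(Z, g) = 7 + 1/(2*g) (u(Z, g) = (⅚ + (⅙)*1 + (⅙)*(-3))/g + (g*7)/g = (⅚ + ⅙ - ½)/g + (7*g)/g = 1/(2*g) + 7 = 7 + 1/(2*g))
31472/24794 + u(85, 165)/d = 31472/24794 + (7 + (½)/165)/29906 = 31472*(1/24794) + (7 + (½)*(1/165))*(1/29906) = 2248/1771 + (7 + 1/330)*(1/29906) = 2248/1771 + (2311/330)*(1/29906) = 2248/1771 + 2311/9868980 = 2017232711/1588905780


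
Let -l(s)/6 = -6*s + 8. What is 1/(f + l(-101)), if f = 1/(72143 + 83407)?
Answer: -155550/573046199 ≈ -0.00027144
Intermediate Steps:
f = 1/155550 ≈ 6.4288e-6
l(s) = -48 + 36*s (l(s) = -6*(-6*s + 8) = -6*(8 - 6*s) = -48 + 36*s)
1/(f + l(-101)) = 1/(1/155550 + (-48 + 36*(-101))) = 1/(1/155550 + (-48 - 3636)) = 1/(1/155550 - 3684) = 1/(-573046199/155550) = -155550/573046199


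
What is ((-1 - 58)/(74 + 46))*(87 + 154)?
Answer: -14219/120 ≈ -118.49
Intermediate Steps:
((-1 - 58)/(74 + 46))*(87 + 154) = -59/120*241 = -14219/120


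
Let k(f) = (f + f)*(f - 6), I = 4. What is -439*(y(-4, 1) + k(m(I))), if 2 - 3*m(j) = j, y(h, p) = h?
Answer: -19316/9 ≈ -2146.2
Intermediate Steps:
m(j) = ⅔ - j/3
k(f) = 2*f*(-6 + f) (k(f) = (2*f)*(-6 + f) = 2*f*(-6 + f))
-439*(y(-4, 1) + k(m(I))) = -439*(-4 + 2*(⅔ - ⅓*4)*(-6 + (⅔ - ⅓*4))) = -439*(-4 + 2*(⅔ - 4/3)*(-6 + (⅔ - 4/3))) = -439*(-4 + 2*(-⅔)*(-6 - ⅔)) = -439*(-4 + 2*(-⅔)*(-20/3)) = -439*(-4 + 80/9) = -439*44/9 = -19316/9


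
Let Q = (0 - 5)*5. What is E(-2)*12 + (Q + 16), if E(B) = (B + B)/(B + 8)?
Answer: -17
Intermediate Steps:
E(B) = 2*B/(8 + B) (E(B) = (2*B)/(8 + B) = 2*B/(8 + B))
Q = -25 (Q = -5*5 = -25)
E(-2)*12 + (Q + 16) = (2*(-2)/(8 - 2))*12 + (-25 + 16) = (2*(-2)/6)*12 - 9 = (2*(-2)*(1/6))*12 - 9 = -2/3*12 - 9 = -8 - 9 = -17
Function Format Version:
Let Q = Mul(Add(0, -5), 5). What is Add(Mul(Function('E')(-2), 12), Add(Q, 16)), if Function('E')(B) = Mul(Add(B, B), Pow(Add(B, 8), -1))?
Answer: -17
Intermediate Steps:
Function('E')(B) = Mul(2, B, Pow(Add(8, B), -1)) (Function('E')(B) = Mul(Mul(2, B), Pow(Add(8, B), -1)) = Mul(2, B, Pow(Add(8, B), -1)))
Q = -25 (Q = Mul(-5, 5) = -25)
Add(Mul(Function('E')(-2), 12), Add(Q, 16)) = Add(Mul(Mul(2, -2, Pow(Add(8, -2), -1)), 12), Add(-25, 16)) = Add(Mul(Mul(2, -2, Pow(6, -1)), 12), -9) = Add(Mul(Mul(2, -2, Rational(1, 6)), 12), -9) = Add(Mul(Rational(-2, 3), 12), -9) = Add(-8, -9) = -17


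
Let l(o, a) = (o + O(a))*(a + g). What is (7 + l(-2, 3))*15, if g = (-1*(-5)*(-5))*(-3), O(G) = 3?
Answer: 1275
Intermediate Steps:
g = 75 (g = (5*(-5))*(-3) = -25*(-3) = 75)
l(o, a) = (3 + o)*(75 + a) (l(o, a) = (o + 3)*(a + 75) = (3 + o)*(75 + a))
(7 + l(-2, 3))*15 = (7 + (225 + 3*3 + 75*(-2) + 3*(-2)))*15 = (7 + (225 + 9 - 150 - 6))*15 = (7 + 78)*15 = 85*15 = 1275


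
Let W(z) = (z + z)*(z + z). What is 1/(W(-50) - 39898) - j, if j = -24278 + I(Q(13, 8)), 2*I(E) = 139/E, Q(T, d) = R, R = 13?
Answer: 4717074724/194337 ≈ 24273.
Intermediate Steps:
Q(T, d) = 13
I(E) = 139/(2*E) (I(E) = (139/E)/2 = 139/(2*E))
W(z) = 4*z**2 (W(z) = (2*z)*(2*z) = 4*z**2)
j = -631089/26 (j = -24278 + (139/2)/13 = -24278 + (139/2)*(1/13) = -24278 + 139/26 = -631089/26 ≈ -24273.)
1/(W(-50) - 39898) - j = 1/(4*(-50)**2 - 39898) - 1*(-631089/26) = 1/(4*2500 - 39898) + 631089/26 = 1/(10000 - 39898) + 631089/26 = 1/(-29898) + 631089/26 = -1/29898 + 631089/26 = 4717074724/194337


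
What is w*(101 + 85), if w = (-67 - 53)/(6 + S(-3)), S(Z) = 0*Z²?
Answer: -3720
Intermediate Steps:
S(Z) = 0
w = -20 (w = (-67 - 53)/(6 + 0) = -120/6 = -120*⅙ = -20)
w*(101 + 85) = -20*(101 + 85) = -20*186 = -3720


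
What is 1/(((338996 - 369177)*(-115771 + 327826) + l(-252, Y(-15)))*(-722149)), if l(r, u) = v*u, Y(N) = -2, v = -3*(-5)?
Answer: 1/4621776697935765 ≈ 2.1637e-16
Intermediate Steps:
v = 15
l(r, u) = 15*u
1/(((338996 - 369177)*(-115771 + 327826) + l(-252, Y(-15)))*(-722149)) = 1/(((338996 - 369177)*(-115771 + 327826) + 15*(-2))*(-722149)) = -1/722149/(-30181*212055 - 30) = -1/722149/(-6400031955 - 30) = -1/722149/(-6400031985) = -1/6400031985*(-1/722149) = 1/4621776697935765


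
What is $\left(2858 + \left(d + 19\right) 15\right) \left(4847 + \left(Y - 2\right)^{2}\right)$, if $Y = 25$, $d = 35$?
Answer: $19719168$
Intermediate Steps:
$\left(2858 + \left(d + 19\right) 15\right) \left(4847 + \left(Y - 2\right)^{2}\right) = \left(2858 + \left(35 + 19\right) 15\right) \left(4847 + \left(25 - 2\right)^{2}\right) = \left(2858 + 54 \cdot 15\right) \left(4847 + 23^{2}\right) = \left(2858 + 810\right) \left(4847 + 529\right) = 3668 \cdot 5376 = 19719168$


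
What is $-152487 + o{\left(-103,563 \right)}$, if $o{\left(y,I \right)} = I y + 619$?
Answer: $-209857$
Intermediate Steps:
$o{\left(y,I \right)} = 619 + I y$
$-152487 + o{\left(-103,563 \right)} = -152487 + \left(619 + 563 \left(-103\right)\right) = -152487 + \left(619 - 57989\right) = -152487 - 57370 = -209857$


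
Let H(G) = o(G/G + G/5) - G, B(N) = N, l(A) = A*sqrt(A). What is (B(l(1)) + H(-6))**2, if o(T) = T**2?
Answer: 30976/625 ≈ 49.562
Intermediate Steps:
l(A) = A**(3/2)
H(G) = (1 + G/5)**2 - G (H(G) = (G/G + G/5)**2 - G = (1 + G*(1/5))**2 - G = (1 + G/5)**2 - G)
(B(l(1)) + H(-6))**2 = (1**(3/2) + (-1*(-6) + (5 - 6)**2/25))**2 = (1 + (6 + (1/25)*(-1)**2))**2 = (1 + (6 + (1/25)*1))**2 = (1 + (6 + 1/25))**2 = (1 + 151/25)**2 = (176/25)**2 = 30976/625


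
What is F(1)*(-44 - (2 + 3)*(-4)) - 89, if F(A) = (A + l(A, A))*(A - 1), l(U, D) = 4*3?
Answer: -89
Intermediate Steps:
l(U, D) = 12
F(A) = (-1 + A)*(12 + A) (F(A) = (A + 12)*(A - 1) = (12 + A)*(-1 + A) = (-1 + A)*(12 + A))
F(1)*(-44 - (2 + 3)*(-4)) - 89 = (-12 + 1² + 11*1)*(-44 - (2 + 3)*(-4)) - 89 = (-12 + 1 + 11)*(-44 - 5*(-4)) - 89 = 0*(-44 - 1*(-20)) - 89 = 0*(-44 + 20) - 89 = 0*(-24) - 89 = 0 - 89 = -89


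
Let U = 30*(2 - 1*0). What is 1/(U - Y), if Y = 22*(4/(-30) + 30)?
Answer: -15/8956 ≈ -0.0016749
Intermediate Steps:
U = 60 (U = 30*(2 + 0) = 30*2 = 60)
Y = 9856/15 (Y = 22*(4*(-1/30) + 30) = 22*(-2/15 + 30) = 22*(448/15) = 9856/15 ≈ 657.07)
1/(U - Y) = 1/(60 - 1*9856/15) = 1/(60 - 9856/15) = 1/(-8956/15) = -15/8956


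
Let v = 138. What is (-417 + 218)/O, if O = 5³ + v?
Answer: -199/263 ≈ -0.75665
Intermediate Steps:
O = 263 (O = 5³ + 138 = 125 + 138 = 263)
(-417 + 218)/O = (-417 + 218)/263 = -199*1/263 = -199/263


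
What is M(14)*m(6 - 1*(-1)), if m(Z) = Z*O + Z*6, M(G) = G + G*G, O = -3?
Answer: 4410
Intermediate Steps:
M(G) = G + G²
m(Z) = 3*Z (m(Z) = Z*(-3) + Z*6 = -3*Z + 6*Z = 3*Z)
M(14)*m(6 - 1*(-1)) = (14*(1 + 14))*(3*(6 - 1*(-1))) = (14*15)*(3*(6 + 1)) = 210*(3*7) = 210*21 = 4410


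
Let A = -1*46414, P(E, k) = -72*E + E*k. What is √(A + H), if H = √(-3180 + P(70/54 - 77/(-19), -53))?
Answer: √(-150799086 + 38*I*√28134345)/57 ≈ 0.14398 + 215.44*I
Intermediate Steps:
A = -46414
H = 2*I*√28134345/171 (H = √(-3180 + (70/54 - 77/(-19))*(-72 - 53)) = √(-3180 + (70*(1/54) - 77*(-1/19))*(-125)) = √(-3180 + (35/27 + 77/19)*(-125)) = √(-3180 + (2744/513)*(-125)) = √(-3180 - 343000/513) = √(-1974340/513) = 2*I*√28134345/171 ≈ 62.037*I)
√(A + H) = √(-46414 + 2*I*√28134345/171)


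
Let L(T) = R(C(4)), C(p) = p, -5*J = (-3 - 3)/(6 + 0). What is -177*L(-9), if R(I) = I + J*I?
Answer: -4248/5 ≈ -849.60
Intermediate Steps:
J = ⅕ (J = -(-3 - 3)/(5*(6 + 0)) = -(-6)/(5*6) = -⅕*(-1) = ⅕ ≈ 0.20000)
R(I) = 6*I/5 (R(I) = I + I/5 = 6*I/5)
L(T) = 24/5 (L(T) = (6/5)*4 = 24/5)
-177*L(-9) = -177*24/5 = -4248/5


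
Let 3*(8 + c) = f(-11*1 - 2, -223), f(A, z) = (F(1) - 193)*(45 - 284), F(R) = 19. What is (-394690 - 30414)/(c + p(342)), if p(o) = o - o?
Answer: -212552/6927 ≈ -30.685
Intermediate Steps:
p(o) = 0
f(A, z) = 41586 (f(A, z) = (19 - 193)*(45 - 284) = -174*(-239) = 41586)
c = 13854 (c = -8 + (1/3)*41586 = -8 + 13862 = 13854)
(-394690 - 30414)/(c + p(342)) = (-394690 - 30414)/(13854 + 0) = -425104/13854 = -425104*1/13854 = -212552/6927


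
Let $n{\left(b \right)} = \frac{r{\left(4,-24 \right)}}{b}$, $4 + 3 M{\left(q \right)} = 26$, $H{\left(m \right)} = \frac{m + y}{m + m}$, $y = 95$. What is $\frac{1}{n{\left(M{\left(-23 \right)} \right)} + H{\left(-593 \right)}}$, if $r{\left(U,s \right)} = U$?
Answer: $\frac{6523}{6297} \approx 1.0359$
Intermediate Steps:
$H{\left(m \right)} = \frac{95 + m}{2 m}$ ($H{\left(m \right)} = \frac{m + 95}{m + m} = \frac{95 + m}{2 m}$)
$M{\left(q \right)} = \frac{22}{3}$ ($M{\left(q \right)} = - \frac{4}{3} + \frac{1}{3} \cdot 26 = - \frac{4}{3} + \frac{26}{3} = \frac{22}{3}$)
$n{\left(b \right)} = \frac{4}{b}$
$\frac{1}{n{\left(M{\left(-23 \right)} \right)} + H{\left(-593 \right)}} = \frac{1}{\frac{4}{\frac{22}{3}} + \frac{95 - 593}{2 \left(-593\right)}} = \frac{1}{4 \cdot \frac{3}{22} + \frac{1}{2} \left(- \frac{1}{593}\right) \left(-498\right)} = \frac{1}{\frac{6}{11} + \frac{249}{593}} = \frac{1}{\frac{6297}{6523}} = \frac{6523}{6297}$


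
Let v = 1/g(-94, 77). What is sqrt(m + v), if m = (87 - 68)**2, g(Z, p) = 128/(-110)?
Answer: 3*sqrt(2561)/8 ≈ 18.977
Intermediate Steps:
g(Z, p) = -64/55 (g(Z, p) = 128*(-1/110) = -64/55)
m = 361 (m = 19**2 = 361)
v = -55/64 (v = 1/(-64/55) = -55/64 ≈ -0.85938)
sqrt(m + v) = sqrt(361 - 55/64) = sqrt(23049/64) = 3*sqrt(2561)/8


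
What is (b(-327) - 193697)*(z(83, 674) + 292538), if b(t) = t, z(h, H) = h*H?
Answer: -67613483520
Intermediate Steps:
z(h, H) = H*h
(b(-327) - 193697)*(z(83, 674) + 292538) = (-327 - 193697)*(674*83 + 292538) = -194024*(55942 + 292538) = -194024*348480 = -67613483520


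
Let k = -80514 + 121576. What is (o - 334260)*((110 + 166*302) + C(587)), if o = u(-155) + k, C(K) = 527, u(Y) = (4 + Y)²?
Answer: -13727785293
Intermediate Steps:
k = 41062
o = 63863 (o = (4 - 155)² + 41062 = (-151)² + 41062 = 22801 + 41062 = 63863)
(o - 334260)*((110 + 166*302) + C(587)) = (63863 - 334260)*((110 + 166*302) + 527) = -270397*((110 + 50132) + 527) = -270397*(50242 + 527) = -270397*50769 = -13727785293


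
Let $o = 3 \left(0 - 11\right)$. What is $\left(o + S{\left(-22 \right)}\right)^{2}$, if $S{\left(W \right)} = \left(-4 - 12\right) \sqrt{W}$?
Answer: $-4543 + 1056 i \sqrt{22} \approx -4543.0 + 4953.1 i$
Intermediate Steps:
$S{\left(W \right)} = - 16 \sqrt{W}$ ($S{\left(W \right)} = \left(-4 - 12\right) \sqrt{W} = - 16 \sqrt{W}$)
$o = -33$ ($o = 3 \left(-11\right) = -33$)
$\left(o + S{\left(-22 \right)}\right)^{2} = \left(-33 - 16 \sqrt{-22}\right)^{2} = \left(-33 - 16 i \sqrt{22}\right)^{2}$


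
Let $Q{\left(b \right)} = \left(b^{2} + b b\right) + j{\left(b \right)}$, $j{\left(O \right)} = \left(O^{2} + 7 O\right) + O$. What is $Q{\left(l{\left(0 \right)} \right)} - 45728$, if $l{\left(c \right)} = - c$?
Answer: $-45728$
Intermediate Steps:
$j{\left(O \right)} = O^{2} + 8 O$
$Q{\left(b \right)} = 2 b^{2} + b \left(8 + b\right)$ ($Q{\left(b \right)} = \left(b^{2} + b b\right) + b \left(8 + b\right) = \left(b^{2} + b^{2}\right) + b \left(8 + b\right) = 2 b^{2} + b \left(8 + b\right)$)
$Q{\left(l{\left(0 \right)} \right)} - 45728 = \left(-1\right) 0 \left(8 + 3 \left(\left(-1\right) 0\right)\right) - 45728 = 0 \left(8 + 3 \cdot 0\right) - 45728 = 0 \left(8 + 0\right) - 45728 = 0 \cdot 8 - 45728 = 0 - 45728 = -45728$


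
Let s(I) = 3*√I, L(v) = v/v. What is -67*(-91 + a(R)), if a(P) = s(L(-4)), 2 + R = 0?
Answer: 5896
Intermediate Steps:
R = -2 (R = -2 + 0 = -2)
L(v) = 1
a(P) = 3 (a(P) = 3*√1 = 3*1 = 3)
-67*(-91 + a(R)) = -67*(-91 + 3) = -67*(-88) = 5896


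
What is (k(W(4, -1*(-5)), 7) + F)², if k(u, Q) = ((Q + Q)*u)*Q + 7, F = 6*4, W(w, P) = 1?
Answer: 16641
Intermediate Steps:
F = 24
k(u, Q) = 7 + 2*u*Q² (k(u, Q) = ((2*Q)*u)*Q + 7 = (2*Q*u)*Q + 7 = 2*u*Q² + 7 = 7 + 2*u*Q²)
(k(W(4, -1*(-5)), 7) + F)² = ((7 + 2*1*7²) + 24)² = ((7 + 2*1*49) + 24)² = ((7 + 98) + 24)² = (105 + 24)² = 129² = 16641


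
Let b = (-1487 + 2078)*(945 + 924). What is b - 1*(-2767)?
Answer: 1107346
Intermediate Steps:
b = 1104579 (b = 591*1869 = 1104579)
b - 1*(-2767) = 1104579 - 1*(-2767) = 1104579 + 2767 = 1107346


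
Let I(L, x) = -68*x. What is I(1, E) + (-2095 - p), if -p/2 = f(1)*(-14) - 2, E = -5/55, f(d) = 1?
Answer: -23329/11 ≈ -2120.8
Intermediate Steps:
E = -1/11 (E = -5*1/55 = -1/11 ≈ -0.090909)
p = 32 (p = -2*(1*(-14) - 2) = -2*(-14 - 2) = -2*(-16) = 32)
I(1, E) + (-2095 - p) = -68*(-1/11) + (-2095 - 1*32) = 68/11 + (-2095 - 32) = 68/11 - 2127 = -23329/11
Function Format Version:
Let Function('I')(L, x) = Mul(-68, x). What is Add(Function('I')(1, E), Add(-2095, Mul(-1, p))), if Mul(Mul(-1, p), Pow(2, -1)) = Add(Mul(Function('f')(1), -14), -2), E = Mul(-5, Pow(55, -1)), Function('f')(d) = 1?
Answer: Rational(-23329, 11) ≈ -2120.8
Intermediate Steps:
E = Rational(-1, 11) (E = Mul(-5, Rational(1, 55)) = Rational(-1, 11) ≈ -0.090909)
p = 32 (p = Mul(-2, Add(Mul(1, -14), -2)) = Mul(-2, Add(-14, -2)) = Mul(-2, -16) = 32)
Add(Function('I')(1, E), Add(-2095, Mul(-1, p))) = Add(Mul(-68, Rational(-1, 11)), Add(-2095, Mul(-1, 32))) = Add(Rational(68, 11), Add(-2095, -32)) = Add(Rational(68, 11), -2127) = Rational(-23329, 11)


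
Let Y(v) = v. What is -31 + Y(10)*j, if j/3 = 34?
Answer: 989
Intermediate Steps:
j = 102 (j = 3*34 = 102)
-31 + Y(10)*j = -31 + 10*102 = -31 + 1020 = 989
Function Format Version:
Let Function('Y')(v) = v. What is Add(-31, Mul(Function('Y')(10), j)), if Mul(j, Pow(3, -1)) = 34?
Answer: 989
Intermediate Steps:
j = 102 (j = Mul(3, 34) = 102)
Add(-31, Mul(Function('Y')(10), j)) = Add(-31, Mul(10, 102)) = Add(-31, 1020) = 989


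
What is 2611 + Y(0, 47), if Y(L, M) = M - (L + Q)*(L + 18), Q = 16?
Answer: 2370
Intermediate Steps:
Y(L, M) = M - (16 + L)*(18 + L) (Y(L, M) = M - (L + 16)*(L + 18) = M - (16 + L)*(18 + L))
2611 + Y(0, 47) = 2611 + (-288 + 47 - 1*0² - 34*0) = 2611 + (-288 + 47 - 1*0 + 0) = 2611 + (-288 + 47 + 0 + 0) = 2611 - 241 = 2370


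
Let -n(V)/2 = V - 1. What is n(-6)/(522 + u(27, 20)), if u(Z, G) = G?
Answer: 7/271 ≈ 0.025830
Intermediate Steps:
n(V) = 2 - 2*V (n(V) = -2*(V - 1) = -2*(-1 + V) = 2 - 2*V)
n(-6)/(522 + u(27, 20)) = (2 - 2*(-6))/(522 + 20) = (2 + 12)/542 = (1/542)*14 = 7/271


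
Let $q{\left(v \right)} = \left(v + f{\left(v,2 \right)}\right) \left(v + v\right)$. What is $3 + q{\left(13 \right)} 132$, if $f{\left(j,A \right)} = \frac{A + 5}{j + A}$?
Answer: $\frac{231103}{5} \approx 46221.0$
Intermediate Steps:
$f{\left(j,A \right)} = \frac{5 + A}{A + j}$
$q{\left(v \right)} = 2 v \left(v + \frac{7}{2 + v}\right)$ ($q{\left(v \right)} = \left(v + \frac{5 + 2}{2 + v}\right) \left(v + v\right) = \left(v + \frac{1}{2 + v} 7\right) 2 v = \left(v + \frac{7}{2 + v}\right) 2 v = 2 v \left(v + \frac{7}{2 + v}\right)$)
$3 + q{\left(13 \right)} 132 = 3 + 2 \cdot 13 \frac{1}{2 + 13} \left(7 + 13 \left(2 + 13\right)\right) 132 = 3 + 2 \cdot 13 \cdot \frac{1}{15} \left(7 + 13 \cdot 15\right) 132 = 3 + 2 \cdot 13 \cdot \frac{1}{15} \left(7 + 195\right) 132 = 3 + 2 \cdot 13 \cdot \frac{1}{15} \cdot 202 \cdot 132 = 3 + \frac{5252}{15} \cdot 132 = 3 + \frac{231088}{5} = \frac{231103}{5}$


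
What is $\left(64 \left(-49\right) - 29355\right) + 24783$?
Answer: $-7708$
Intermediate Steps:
$\left(64 \left(-49\right) - 29355\right) + 24783 = \left(-3136 - 29355\right) + 24783 = -32491 + 24783 = -7708$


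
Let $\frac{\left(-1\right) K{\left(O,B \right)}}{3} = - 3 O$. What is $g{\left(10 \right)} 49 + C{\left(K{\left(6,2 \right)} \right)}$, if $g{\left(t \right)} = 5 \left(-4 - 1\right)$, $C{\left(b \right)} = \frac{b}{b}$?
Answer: $-1224$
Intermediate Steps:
$K{\left(O,B \right)} = 9 O$ ($K{\left(O,B \right)} = - 3 \left(- 3 O\right) = 9 O$)
$C{\left(b \right)} = 1$
$g{\left(t \right)} = -25$ ($g{\left(t \right)} = 5 \left(-5\right) = -25$)
$g{\left(10 \right)} 49 + C{\left(K{\left(6,2 \right)} \right)} = \left(-25\right) 49 + 1 = -1225 + 1 = -1224$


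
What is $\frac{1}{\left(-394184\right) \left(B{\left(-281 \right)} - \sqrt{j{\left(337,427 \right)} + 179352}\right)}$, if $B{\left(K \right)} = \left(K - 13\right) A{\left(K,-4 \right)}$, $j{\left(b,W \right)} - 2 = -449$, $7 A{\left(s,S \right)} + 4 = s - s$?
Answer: $\frac{1}{353547853} + \frac{\sqrt{178905}}{59396039304} \approx 9.9497 \cdot 10^{-9}$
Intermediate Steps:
$A{\left(s,S \right)} = - \frac{4}{7}$ ($A{\left(s,S \right)} = - \frac{4}{7} + \frac{s - s}{7} = - \frac{4}{7} + \frac{1}{7} \cdot 0 = - \frac{4}{7} + 0 = - \frac{4}{7}$)
$j{\left(b,W \right)} = -447$ ($j{\left(b,W \right)} = 2 - 449 = -447$)
$B{\left(K \right)} = \frac{52}{7} - \frac{4 K}{7}$ ($B{\left(K \right)} = \left(K - 13\right) \left(- \frac{4}{7}\right) = \left(-13 + K\right) \left(- \frac{4}{7}\right) = \frac{52}{7} - \frac{4 K}{7}$)
$\frac{1}{\left(-394184\right) \left(B{\left(-281 \right)} - \sqrt{j{\left(337,427 \right)} + 179352}\right)} = \frac{1}{\left(-394184\right) \left(\left(\frac{52}{7} - - \frac{1124}{7}\right) - \sqrt{-447 + 179352}\right)} = - \frac{1}{394184 \left(\left(\frac{52}{7} + \frac{1124}{7}\right) - \sqrt{178905}\right)} = - \frac{1}{394184 \left(168 - \sqrt{178905}\right)}$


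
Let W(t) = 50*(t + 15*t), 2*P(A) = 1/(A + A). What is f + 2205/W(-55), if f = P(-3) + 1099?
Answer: 29010077/26400 ≈ 1098.9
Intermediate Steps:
P(A) = 1/(4*A) (P(A) = 1/(2*(A + A)) = 1/(2*((2*A))) = (1/(2*A))/2 = 1/(4*A))
W(t) = 800*t (W(t) = 50*(16*t) = 800*t)
f = 13187/12 (f = (1/4)/(-3) + 1099 = (1/4)*(-1/3) + 1099 = -1/12 + 1099 = 13187/12 ≈ 1098.9)
f + 2205/W(-55) = 13187/12 + 2205/((800*(-55))) = 13187/12 + 2205/(-44000) = 13187/12 + 2205*(-1/44000) = 13187/12 - 441/8800 = 29010077/26400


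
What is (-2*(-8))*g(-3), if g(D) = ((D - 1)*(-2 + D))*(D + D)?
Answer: -1920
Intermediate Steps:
g(D) = 2*D*(-1 + D)*(-2 + D) (g(D) = ((-1 + D)*(-2 + D))*(2*D) = 2*D*(-1 + D)*(-2 + D))
(-2*(-8))*g(-3) = (-2*(-8))*(2*(-3)*(2 + (-3)**2 - 3*(-3))) = 16*(2*(-3)*(2 + 9 + 9)) = 16*(2*(-3)*20) = 16*(-120) = -1920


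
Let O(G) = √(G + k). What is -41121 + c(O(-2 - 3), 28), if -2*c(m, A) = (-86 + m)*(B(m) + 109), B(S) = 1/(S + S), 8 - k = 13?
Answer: -145737/4 - 1133*I*√10/20 ≈ -36434.0 - 179.14*I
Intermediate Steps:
k = -5 (k = 8 - 1*13 = 8 - 13 = -5)
O(G) = √(-5 + G) (O(G) = √(G - 5) = √(-5 + G))
B(S) = 1/(2*S)
c(m, A) = -(-86 + m)*(109 + 1/(2*m))/2 (c(m, A) = -(-86 + m)*(1/(2*m) + 109)/2 = -(-86 + m)*(109 + 1/(2*m))/2)
-41121 + c(O(-2 - 3), 28) = -41121 + (86 + √(-5 + (-2 - 3))*(18747 - 218*√(-5 + (-2 - 3))))/(4*(√(-5 + (-2 - 3)))) = -41121 + (86 + √(-5 - 5)*(18747 - 218*√(-5 - 5)))/(4*(√(-5 - 5))) = -41121 + (86 + √(-10)*(18747 - 218*I*√10))/(4*(√(-10))) = -41121 + (86 + (I*√10)*(18747 - 218*I*√10))/(4*((I*√10))) = -41121 + (-I*√10/10)*(86 + (I*√10)*(18747 - 218*I*√10))/4 = -41121 + (-I*√10/10)*(86 + I*√10*(18747 - 218*I*√10))/4 = -41121 - I*√10*(86 + I*√10*(18747 - 218*I*√10))/40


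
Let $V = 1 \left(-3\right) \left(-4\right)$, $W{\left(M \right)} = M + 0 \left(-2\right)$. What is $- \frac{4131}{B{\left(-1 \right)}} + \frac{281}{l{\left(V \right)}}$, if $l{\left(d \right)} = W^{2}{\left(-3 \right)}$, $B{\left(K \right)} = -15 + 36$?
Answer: $- \frac{10426}{63} \approx -165.49$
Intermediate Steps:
$W{\left(M \right)} = M$ ($W{\left(M \right)} = M + 0 = M$)
$V = 12$ ($V = \left(-3\right) \left(-4\right) = 12$)
$B{\left(K \right)} = 21$
$l{\left(d \right)} = 9$ ($l{\left(d \right)} = \left(-3\right)^{2} = 9$)
$- \frac{4131}{B{\left(-1 \right)}} + \frac{281}{l{\left(V \right)}} = - \frac{4131}{21} + \frac{281}{9} = \left(-4131\right) \frac{1}{21} + 281 \cdot \frac{1}{9} = - \frac{1377}{7} + \frac{281}{9} = - \frac{10426}{63}$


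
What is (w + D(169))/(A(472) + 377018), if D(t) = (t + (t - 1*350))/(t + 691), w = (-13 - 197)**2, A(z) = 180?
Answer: 9481497/81097570 ≈ 0.11691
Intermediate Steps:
w = 44100 (w = (-210)**2 = 44100)
D(t) = (-350 + 2*t)/(691 + t) (D(t) = (t + (t - 350))/(691 + t) = (t + (-350 + t))/(691 + t) = (-350 + 2*t)/(691 + t))
(w + D(169))/(A(472) + 377018) = (44100 + 2*(-175 + 169)/(691 + 169))/(180 + 377018) = (44100 + 2*(-6)/860)/377198 = (44100 + 2*(1/860)*(-6))*(1/377198) = (44100 - 3/215)*(1/377198) = (9481497/215)*(1/377198) = 9481497/81097570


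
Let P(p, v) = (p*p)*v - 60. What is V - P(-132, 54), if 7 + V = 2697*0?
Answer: -940843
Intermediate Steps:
P(p, v) = -60 + v*p**2 (P(p, v) = p**2*v - 60 = v*p**2 - 60 = -60 + v*p**2)
V = -7 (V = -7 + 2697*0 = -7 + 0 = -7)
V - P(-132, 54) = -7 - (-60 + 54*(-132)**2) = -7 - (-60 + 54*17424) = -7 - (-60 + 940896) = -7 - 1*940836 = -7 - 940836 = -940843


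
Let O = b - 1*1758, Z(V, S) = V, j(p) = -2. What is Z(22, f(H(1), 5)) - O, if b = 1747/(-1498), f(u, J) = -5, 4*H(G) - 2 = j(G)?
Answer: 2668187/1498 ≈ 1781.2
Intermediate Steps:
H(G) = 0 (H(G) = 1/2 + (1/4)*(-2) = 1/2 - 1/2 = 0)
b = -1747/1498 (b = 1747*(-1/1498) = -1747/1498 ≈ -1.1662)
O = -2635231/1498 (O = -1747/1498 - 1*1758 = -1747/1498 - 1758 = -2635231/1498 ≈ -1759.2)
Z(22, f(H(1), 5)) - O = 22 - 1*(-2635231/1498) = 22 + 2635231/1498 = 2668187/1498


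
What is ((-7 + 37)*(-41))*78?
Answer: -95940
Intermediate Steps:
((-7 + 37)*(-41))*78 = (30*(-41))*78 = -1230*78 = -95940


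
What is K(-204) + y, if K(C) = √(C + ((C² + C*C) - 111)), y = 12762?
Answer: 12762 + 3*√9213 ≈ 13050.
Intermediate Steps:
K(C) = √(-111 + C + 2*C²) (K(C) = √(C + ((C² + C²) - 111)) = √(C + (2*C² - 111)) = √(C + (-111 + 2*C²)) = √(-111 + C + 2*C²))
K(-204) + y = √(-111 - 204 + 2*(-204)²) + 12762 = √(-111 - 204 + 2*41616) + 12762 = √(-111 - 204 + 83232) + 12762 = √82917 + 12762 = 3*√9213 + 12762 = 12762 + 3*√9213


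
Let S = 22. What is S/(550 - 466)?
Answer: 11/42 ≈ 0.26190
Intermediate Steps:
S/(550 - 466) = 22/(550 - 466) = 22/84 = 22*(1/84) = 11/42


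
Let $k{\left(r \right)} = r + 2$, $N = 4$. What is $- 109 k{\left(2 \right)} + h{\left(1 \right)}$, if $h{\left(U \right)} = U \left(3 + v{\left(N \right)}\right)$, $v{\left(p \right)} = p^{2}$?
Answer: $-417$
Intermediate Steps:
$k{\left(r \right)} = 2 + r$
$h{\left(U \right)} = 19 U$ ($h{\left(U \right)} = U \left(3 + 4^{2}\right) = U \left(3 + 16\right) = U 19 = 19 U$)
$- 109 k{\left(2 \right)} + h{\left(1 \right)} = - 109 \left(2 + 2\right) + 19 \cdot 1 = \left(-109\right) 4 + 19 = -436 + 19 = -417$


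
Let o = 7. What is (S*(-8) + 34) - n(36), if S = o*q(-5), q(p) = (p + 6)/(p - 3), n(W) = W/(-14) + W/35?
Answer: 1489/35 ≈ 42.543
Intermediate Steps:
n(W) = -3*W/70 (n(W) = W*(-1/14) + W*(1/35) = -W/14 + W/35 = -3*W/70)
q(p) = (6 + p)/(-3 + p)
S = -7/8 (S = 7*((6 - 5)/(-3 - 5)) = 7*(1/(-8)) = 7*(-⅛*1) = 7*(-⅛) = -7/8 ≈ -0.87500)
(S*(-8) + 34) - n(36) = (-7/8*(-8) + 34) - (-3)*36/70 = (7 + 34) - 1*(-54/35) = 41 + 54/35 = 1489/35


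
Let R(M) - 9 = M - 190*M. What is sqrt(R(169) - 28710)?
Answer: 3*I*sqrt(6738) ≈ 246.26*I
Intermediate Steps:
R(M) = 9 - 189*M (R(M) = 9 + (M - 190*M) = 9 - 189*M)
sqrt(R(169) - 28710) = sqrt((9 - 189*169) - 28710) = sqrt((9 - 31941) - 28710) = sqrt(-31932 - 28710) = sqrt(-60642) = 3*I*sqrt(6738)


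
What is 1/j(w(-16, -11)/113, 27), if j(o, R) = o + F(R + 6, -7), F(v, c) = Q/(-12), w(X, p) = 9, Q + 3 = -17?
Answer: 339/592 ≈ 0.57263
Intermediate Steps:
Q = -20 (Q = -3 - 17 = -20)
F(v, c) = 5/3 (F(v, c) = -20/(-12) = -20*(-1/12) = 5/3)
j(o, R) = 5/3 + o (j(o, R) = o + 5/3 = 5/3 + o)
1/j(w(-16, -11)/113, 27) = 1/(5/3 + 9/113) = 1/(592/339) = 339/592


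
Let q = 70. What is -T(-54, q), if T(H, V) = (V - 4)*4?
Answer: -264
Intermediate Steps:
T(H, V) = -16 + 4*V (T(H, V) = (-4 + V)*4 = -16 + 4*V)
-T(-54, q) = -(-16 + 4*70) = -(-16 + 280) = -1*264 = -264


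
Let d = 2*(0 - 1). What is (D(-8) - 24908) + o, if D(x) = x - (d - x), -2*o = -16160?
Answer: -16842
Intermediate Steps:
d = -2 (d = 2*(-1) = -2)
o = 8080 (o = -½*(-16160) = 8080)
D(x) = 2 + 2*x (D(x) = x - (-2 - x) = x + (2 + x) = 2 + 2*x)
(D(-8) - 24908) + o = ((2 + 2*(-8)) - 24908) + 8080 = ((2 - 16) - 24908) + 8080 = (-14 - 24908) + 8080 = -24922 + 8080 = -16842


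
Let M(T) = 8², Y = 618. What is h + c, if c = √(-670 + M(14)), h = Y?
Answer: 618 + I*√606 ≈ 618.0 + 24.617*I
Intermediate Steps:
M(T) = 64
h = 618
c = I*√606 (c = √(-670 + 64) = √(-606) = I*√606 ≈ 24.617*I)
h + c = 618 + I*√606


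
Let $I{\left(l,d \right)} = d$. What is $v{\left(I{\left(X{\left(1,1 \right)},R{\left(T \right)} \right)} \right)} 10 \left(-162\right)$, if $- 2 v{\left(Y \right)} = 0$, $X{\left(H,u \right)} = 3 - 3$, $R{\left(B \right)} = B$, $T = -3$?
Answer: $0$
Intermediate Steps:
$X{\left(H,u \right)} = 0$
$v{\left(Y \right)} = 0$ ($v{\left(Y \right)} = \left(- \frac{1}{2}\right) 0 = 0$)
$v{\left(I{\left(X{\left(1,1 \right)},R{\left(T \right)} \right)} \right)} 10 \left(-162\right) = 0 \cdot 10 \left(-162\right) = 0 \left(-162\right) = 0$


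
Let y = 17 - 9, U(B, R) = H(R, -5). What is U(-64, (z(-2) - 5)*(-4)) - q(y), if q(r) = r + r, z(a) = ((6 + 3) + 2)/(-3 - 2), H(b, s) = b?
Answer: 64/5 ≈ 12.800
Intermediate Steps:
z(a) = -11/5 (z(a) = (9 + 2)/(-5) = 11*(-⅕) = -11/5)
U(B, R) = R
y = 8
q(r) = 2*r
U(-64, (z(-2) - 5)*(-4)) - q(y) = (-11/5 - 5)*(-4) - 2*8 = -36/5*(-4) - 1*16 = 144/5 - 16 = 64/5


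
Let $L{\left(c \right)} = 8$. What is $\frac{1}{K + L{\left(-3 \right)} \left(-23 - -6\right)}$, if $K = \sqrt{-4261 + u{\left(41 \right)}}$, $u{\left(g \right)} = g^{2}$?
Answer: $- \frac{34}{5269} - \frac{i \sqrt{645}}{10538} \approx -0.0064528 - 0.00241 i$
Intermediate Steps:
$K = 2 i \sqrt{645}$ ($K = \sqrt{-4261 + 41^{2}} = \sqrt{-4261 + 1681} = \sqrt{-2580} = 2 i \sqrt{645} \approx 50.794 i$)
$\frac{1}{K + L{\left(-3 \right)} \left(-23 - -6\right)} = \frac{1}{2 i \sqrt{645} + 8 \left(-23 - -6\right)} = \frac{1}{2 i \sqrt{645} + 8 \left(-23 + 6\right)} = \frac{1}{2 i \sqrt{645} + 8 \left(-17\right)} = \frac{1}{2 i \sqrt{645} - 136} = \frac{1}{-136 + 2 i \sqrt{645}}$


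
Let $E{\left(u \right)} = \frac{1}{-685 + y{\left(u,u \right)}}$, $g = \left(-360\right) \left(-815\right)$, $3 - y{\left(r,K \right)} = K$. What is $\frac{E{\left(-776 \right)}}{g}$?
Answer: $\frac{1}{27579600} \approx 3.6259 \cdot 10^{-8}$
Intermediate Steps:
$y{\left(r,K \right)} = 3 - K$
$g = 293400$
$E{\left(u \right)} = \frac{1}{-682 - u}$ ($E{\left(u \right)} = \frac{1}{-685 - \left(-3 + u\right)} = \frac{1}{-682 - u}$)
$\frac{E{\left(-776 \right)}}{g} = \frac{\left(-1\right) \frac{1}{682 - 776}}{293400} = - \frac{1}{-94} \cdot \frac{1}{293400} = \left(-1\right) \left(- \frac{1}{94}\right) \frac{1}{293400} = \frac{1}{94} \cdot \frac{1}{293400} = \frac{1}{27579600}$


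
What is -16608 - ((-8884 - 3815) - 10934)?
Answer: 7025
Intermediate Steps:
-16608 - ((-8884 - 3815) - 10934) = -16608 - (-12699 - 10934) = -16608 - 1*(-23633) = -16608 + 23633 = 7025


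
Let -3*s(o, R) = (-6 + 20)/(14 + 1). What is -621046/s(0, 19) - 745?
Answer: 13968320/7 ≈ 1.9955e+6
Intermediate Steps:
s(o, R) = -14/45 (s(o, R) = -(-6 + 20)/(3*(14 + 1)) = -14/(3*15) = -⅓*14/15 = -14/45)
-621046/s(0, 19) - 745 = -621046/(-14/45) - 745 = -621046*(-45)/14 - 745 = -1174*(-23805/14) - 745 = 13973535/7 - 745 = 13968320/7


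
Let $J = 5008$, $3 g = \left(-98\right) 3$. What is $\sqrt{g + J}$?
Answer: $\sqrt{4910} \approx 70.071$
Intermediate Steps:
$g = -98$ ($g = \frac{\left(-98\right) 3}{3} = \frac{1}{3} \left(-294\right) = -98$)
$\sqrt{g + J} = \sqrt{-98 + 5008} = \sqrt{4910}$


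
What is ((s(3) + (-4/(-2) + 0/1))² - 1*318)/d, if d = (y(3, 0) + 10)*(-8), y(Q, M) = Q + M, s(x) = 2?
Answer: 151/52 ≈ 2.9038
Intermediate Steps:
y(Q, M) = M + Q
d = -104 (d = ((0 + 3) + 10)*(-8) = (3 + 10)*(-8) = 13*(-8) = -104)
((s(3) + (-4/(-2) + 0/1))² - 1*318)/d = ((2 + (-4/(-2) + 0/1))² - 1*318)/(-104) = ((2 + (-4*(-½) + 0*1))² - 318)*(-1/104) = ((2 + (2 + 0))² - 318)*(-1/104) = ((2 + 2)² - 318)*(-1/104) = (4² - 318)*(-1/104) = (16 - 318)*(-1/104) = -302*(-1/104) = 151/52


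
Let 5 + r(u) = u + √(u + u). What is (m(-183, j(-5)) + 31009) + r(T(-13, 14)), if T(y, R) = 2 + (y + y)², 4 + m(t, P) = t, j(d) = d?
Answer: 31495 + 2*√339 ≈ 31532.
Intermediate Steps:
m(t, P) = -4 + t
T(y, R) = 2 + 4*y² (T(y, R) = 2 + (2*y)² = 2 + 4*y²)
r(u) = -5 + u + √2*√u (r(u) = -5 + (u + √(u + u)) = -5 + (u + √(2*u)) = -5 + (u + √2*√u) = -5 + u + √2*√u)
(m(-183, j(-5)) + 31009) + r(T(-13, 14)) = ((-4 - 183) + 31009) + (-5 + (2 + 4*(-13)²) + √2*√(2 + 4*(-13)²)) = (-187 + 31009) + (-5 + (2 + 4*169) + √2*√(2 + 4*169)) = 30822 + (-5 + (2 + 676) + √2*√(2 + 676)) = 30822 + (-5 + 678 + √2*√678) = 30822 + (-5 + 678 + 2*√339) = 30822 + (673 + 2*√339) = 31495 + 2*√339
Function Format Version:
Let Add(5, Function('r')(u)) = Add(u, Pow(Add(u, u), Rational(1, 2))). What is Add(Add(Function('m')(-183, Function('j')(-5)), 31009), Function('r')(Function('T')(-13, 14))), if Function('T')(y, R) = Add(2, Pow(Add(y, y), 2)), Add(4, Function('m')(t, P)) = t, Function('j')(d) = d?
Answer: Add(31495, Mul(2, Pow(339, Rational(1, 2)))) ≈ 31532.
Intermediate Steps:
Function('m')(t, P) = Add(-4, t)
Function('T')(y, R) = Add(2, Mul(4, Pow(y, 2))) (Function('T')(y, R) = Add(2, Pow(Mul(2, y), 2)) = Add(2, Mul(4, Pow(y, 2))))
Function('r')(u) = Add(-5, u, Mul(Pow(2, Rational(1, 2)), Pow(u, Rational(1, 2)))) (Function('r')(u) = Add(-5, Add(u, Pow(Add(u, u), Rational(1, 2)))) = Add(-5, Add(u, Pow(Mul(2, u), Rational(1, 2)))) = Add(-5, Add(u, Mul(Pow(2, Rational(1, 2)), Pow(u, Rational(1, 2))))) = Add(-5, u, Mul(Pow(2, Rational(1, 2)), Pow(u, Rational(1, 2)))))
Add(Add(Function('m')(-183, Function('j')(-5)), 31009), Function('r')(Function('T')(-13, 14))) = Add(Add(Add(-4, -183), 31009), Add(-5, Add(2, Mul(4, Pow(-13, 2))), Mul(Pow(2, Rational(1, 2)), Pow(Add(2, Mul(4, Pow(-13, 2))), Rational(1, 2))))) = Add(Add(-187, 31009), Add(-5, Add(2, Mul(4, 169)), Mul(Pow(2, Rational(1, 2)), Pow(Add(2, Mul(4, 169)), Rational(1, 2))))) = Add(30822, Add(-5, Add(2, 676), Mul(Pow(2, Rational(1, 2)), Pow(Add(2, 676), Rational(1, 2))))) = Add(30822, Add(-5, 678, Mul(Pow(2, Rational(1, 2)), Pow(678, Rational(1, 2))))) = Add(30822, Add(-5, 678, Mul(2, Pow(339, Rational(1, 2))))) = Add(30822, Add(673, Mul(2, Pow(339, Rational(1, 2))))) = Add(31495, Mul(2, Pow(339, Rational(1, 2))))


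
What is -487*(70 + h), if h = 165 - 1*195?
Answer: -19480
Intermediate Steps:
h = -30 (h = 165 - 195 = -30)
-487*(70 + h) = -487*(70 - 30) = -487*40 = -19480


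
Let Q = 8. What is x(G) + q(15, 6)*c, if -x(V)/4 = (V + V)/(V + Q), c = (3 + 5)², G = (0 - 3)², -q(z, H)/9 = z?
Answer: -146952/17 ≈ -8644.2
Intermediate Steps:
q(z, H) = -9*z
G = 9 (G = (-3)² = 9)
c = 64 (c = 8² = 64)
x(V) = -8*V/(8 + V) (x(V) = -4*(V + V)/(V + 8) = -4*2*V/(8 + V) = -8*V/(8 + V))
x(G) + q(15, 6)*c = -8*9/(8 + 9) - 9*15*64 = -8*9/17 - 135*64 = -8*9*1/17 - 8640 = -72/17 - 8640 = -146952/17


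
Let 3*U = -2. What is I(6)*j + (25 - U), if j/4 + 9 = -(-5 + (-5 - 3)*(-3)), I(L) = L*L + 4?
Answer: -13363/3 ≈ -4454.3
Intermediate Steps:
U = -⅔ (U = (⅓)*(-2) = -⅔ ≈ -0.66667)
I(L) = 4 + L² (I(L) = L² + 4 = 4 + L²)
j = -112 (j = -36 + 4*(-(-5 + (-5 - 3)*(-3))) = -36 + 4*(-(-5 - 8*(-3))) = -36 + 4*(-(-5 + 24)) = -36 + 4*(-1*19) = -36 + 4*(-19) = -36 - 76 = -112)
I(6)*j + (25 - U) = (4 + 6²)*(-112) + (25 - 1*(-⅔)) = (4 + 36)*(-112) + (25 + ⅔) = 40*(-112) + 77/3 = -4480 + 77/3 = -13363/3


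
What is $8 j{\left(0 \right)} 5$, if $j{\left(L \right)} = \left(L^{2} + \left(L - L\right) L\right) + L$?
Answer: $0$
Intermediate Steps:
$j{\left(L \right)} = L + L^{2}$ ($j{\left(L \right)} = \left(L^{2} + 0 L\right) + L = \left(L^{2} + 0\right) + L = L^{2} + L = L + L^{2}$)
$8 j{\left(0 \right)} 5 = 8 \cdot 0 \left(1 + 0\right) 5 = 8 \cdot 0 \cdot 1 \cdot 5 = 8 \cdot 0 \cdot 5 = 0 \cdot 5 = 0$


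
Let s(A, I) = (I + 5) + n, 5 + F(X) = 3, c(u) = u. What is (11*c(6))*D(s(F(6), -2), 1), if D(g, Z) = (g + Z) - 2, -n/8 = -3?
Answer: 1716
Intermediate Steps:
n = 24 (n = -8*(-3) = 24)
F(X) = -2 (F(X) = -5 + 3 = -2)
s(A, I) = 29 + I (s(A, I) = (I + 5) + 24 = (5 + I) + 24 = 29 + I)
D(g, Z) = -2 + Z + g (D(g, Z) = (Z + g) - 2 = -2 + Z + g)
(11*c(6))*D(s(F(6), -2), 1) = (11*6)*(-2 + 1 + (29 - 2)) = 66*(-2 + 1 + 27) = 66*26 = 1716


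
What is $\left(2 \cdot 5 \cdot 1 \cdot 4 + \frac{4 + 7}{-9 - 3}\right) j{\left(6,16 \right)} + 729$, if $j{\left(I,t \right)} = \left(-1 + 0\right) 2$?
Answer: $\frac{3905}{6} \approx 650.83$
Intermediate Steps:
$j{\left(I,t \right)} = -2$ ($j{\left(I,t \right)} = \left(-1\right) 2 = -2$)
$\left(2 \cdot 5 \cdot 1 \cdot 4 + \frac{4 + 7}{-9 - 3}\right) j{\left(6,16 \right)} + 729 = \left(2 \cdot 5 \cdot 1 \cdot 4 + \frac{4 + 7}{-9 - 3}\right) \left(-2\right) + 729 = \left(10 \cdot 1 \cdot 4 + \frac{11}{-12}\right) \left(-2\right) + 729 = \left(10 \cdot 4 + 11 \left(- \frac{1}{12}\right)\right) \left(-2\right) + 729 = \left(40 - \frac{11}{12}\right) \left(-2\right) + 729 = \frac{469}{12} \left(-2\right) + 729 = - \frac{469}{6} + 729 = \frac{3905}{6}$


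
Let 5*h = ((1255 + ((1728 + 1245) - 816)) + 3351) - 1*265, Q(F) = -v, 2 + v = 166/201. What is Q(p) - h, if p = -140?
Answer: -1304918/1005 ≈ -1298.4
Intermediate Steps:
v = -236/201 (v = -2 + 166/201 = -236/201 ≈ -1.1741)
Q(F) = 236/201 (Q(F) = -1*(-236/201) = 236/201)
h = 6498/5 (h = (((1255 + ((1728 + 1245) - 816)) + 3351) - 1*265)/5 = (((1255 + (2973 - 816)) + 3351) - 265)/5 = (((1255 + 2157) + 3351) - 265)/5 = ((3412 + 3351) - 265)/5 = (6763 - 265)/5 = (⅕)*6498 = 6498/5 ≈ 1299.6)
Q(p) - h = 236/201 - 1*6498/5 = 236/201 - 6498/5 = -1304918/1005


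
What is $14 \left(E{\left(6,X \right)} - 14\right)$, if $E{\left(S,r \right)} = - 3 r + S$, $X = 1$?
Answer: $-154$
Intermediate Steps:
$E{\left(S,r \right)} = S - 3 r$
$14 \left(E{\left(6,X \right)} - 14\right) = 14 \left(\left(6 - 3\right) - 14\right) = 14 \left(3 - 14\right) = 14 \left(-11\right) = -154$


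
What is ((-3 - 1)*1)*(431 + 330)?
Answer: -3044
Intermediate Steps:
((-3 - 1)*1)*(431 + 330) = -4*1*761 = -4*761 = -3044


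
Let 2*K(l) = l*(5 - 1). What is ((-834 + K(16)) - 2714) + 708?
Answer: -2808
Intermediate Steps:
K(l) = 2*l (K(l) = (l*(5 - 1))/2 = (l*4)/2 = (4*l)/2 = 2*l)
((-834 + K(16)) - 2714) + 708 = ((-834 + 2*16) - 2714) + 708 = ((-834 + 32) - 2714) + 708 = (-802 - 2714) + 708 = -3516 + 708 = -2808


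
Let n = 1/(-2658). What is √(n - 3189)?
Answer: 7*I*√459799446/2658 ≈ 56.471*I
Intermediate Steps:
n = -1/2658 ≈ -0.00037622
√(n - 3189) = √(-1/2658 - 3189) = √(-8476363/2658) = 7*I*√459799446/2658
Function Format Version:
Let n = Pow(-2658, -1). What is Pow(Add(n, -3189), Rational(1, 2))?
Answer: Mul(Rational(7, 2658), I, Pow(459799446, Rational(1, 2))) ≈ Mul(56.471, I)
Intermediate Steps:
n = Rational(-1, 2658) ≈ -0.00037622
Pow(Add(n, -3189), Rational(1, 2)) = Pow(Add(Rational(-1, 2658), -3189), Rational(1, 2)) = Pow(Rational(-8476363, 2658), Rational(1, 2)) = Mul(Rational(7, 2658), I, Pow(459799446, Rational(1, 2)))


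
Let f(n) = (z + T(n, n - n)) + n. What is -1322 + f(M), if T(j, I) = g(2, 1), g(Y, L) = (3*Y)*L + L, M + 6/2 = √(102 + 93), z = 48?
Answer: -1270 + √195 ≈ -1256.0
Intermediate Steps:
M = -3 + √195 (M = -3 + √(102 + 93) = -3 + √195 ≈ 10.964)
g(Y, L) = L + 3*L*Y (g(Y, L) = 3*L*Y + L = L + 3*L*Y)
T(j, I) = 7 (T(j, I) = 1*(1 + 3*2) = 1*(1 + 6) = 1*7 = 7)
f(n) = 55 + n (f(n) = (48 + 7) + n = 55 + n)
-1322 + f(M) = -1322 + (55 + (-3 + √195)) = -1322 + (52 + √195) = -1270 + √195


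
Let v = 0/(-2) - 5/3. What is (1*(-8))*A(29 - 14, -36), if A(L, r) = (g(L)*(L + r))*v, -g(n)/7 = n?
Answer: 29400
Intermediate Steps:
g(n) = -7*n
v = -5/3 (v = 0*(-½) - 5*⅓ = 0 - 5/3 = -5/3 ≈ -1.6667)
A(L, r) = 35*L*(L + r)/3 (A(L, r) = ((-7*L)*(L + r))*(-5/3) = -7*L*(L + r)*(-5/3) = 35*L*(L + r)/3)
(1*(-8))*A(29 - 14, -36) = (1*(-8))*(35*(29 - 14)*((29 - 14) - 36)/3) = -280*15*(15 - 36)/3 = -280*15*(-21)/3 = -8*(-3675) = 29400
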